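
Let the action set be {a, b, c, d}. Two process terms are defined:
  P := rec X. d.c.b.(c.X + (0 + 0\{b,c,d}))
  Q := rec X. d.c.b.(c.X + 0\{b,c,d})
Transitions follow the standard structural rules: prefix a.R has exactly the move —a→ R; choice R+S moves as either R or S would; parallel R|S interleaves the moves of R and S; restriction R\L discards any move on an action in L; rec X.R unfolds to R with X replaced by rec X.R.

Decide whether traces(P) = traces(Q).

LTS(P): 4 reachable states
  s0 = rec X. d.c.b.(c.X + (0 + 0\{b,c,d})) ⊢ =d=> s1
  s1 = c.b.(c.(rec X. d.c.b.(c.X + (0 + 0\{b,c,d}))) + (0 + 0\{b,c,d})) ⊢ =c=> s2
  s2 = b.(c.(rec X. d.c.b.(c.X + (0 + 0\{b,c,d}))) + (0 + 0\{b,c,d})) ⊢ =b=> s3
  s3 = c.(rec X. d.c.b.(c.X + (0 + 0\{b,c,d}))) + (0 + 0\{b,c,d}) ⊢ =c=> s0
LTS(Q): 4 reachable states
  t0 = rec X. d.c.b.(c.X + 0\{b,c,d}) ⊢ =d=> t1
  t1 = c.b.(c.(rec X. d.c.b.(c.X + 0\{b,c,d})) + 0\{b,c,d}) ⊢ =c=> t2
  t2 = b.(c.(rec X. d.c.b.(c.X + 0\{b,c,d})) + 0\{b,c,d}) ⊢ =b=> t3
  t3 = c.(rec X. d.c.b.(c.X + 0\{b,c,d})) + 0\{b,c,d} ⊢ =c=> t0
Bisimilarity quotient blocks:
  B0 = {s0, t0}
  B1 = {s1, t1}
  B2 = {s2, t2}
  B3 = {s3, t3}
s0 ∈ B0, t0 ∈ B0 → same block
Bisimilar ⇒ trace-equivalent.

traces(P) = traces(Q)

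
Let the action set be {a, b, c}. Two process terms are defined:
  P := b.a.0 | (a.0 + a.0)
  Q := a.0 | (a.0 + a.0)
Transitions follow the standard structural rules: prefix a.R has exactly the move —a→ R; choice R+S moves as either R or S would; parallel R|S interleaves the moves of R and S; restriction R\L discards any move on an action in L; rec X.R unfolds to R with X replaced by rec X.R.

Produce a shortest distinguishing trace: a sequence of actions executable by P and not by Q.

b

P's transition system — 6 states:
  s0 = b.a.0 | (a.0 + a.0) ⊢ -a-> s1, -b-> s2
  s1 = b.a.0 | 0 ⊢ -b-> s3
  s2 = a.0 | (a.0 + a.0) ⊢ -a-> s3, -a-> s4
  s3 = a.0 | 0 ⊢ -a-> s5
  s4 = 0 | (a.0 + a.0) ⊢ -a-> s5
  s5 = 0 | 0 ⊢ (no moves)
Q's transition system — 4 states:
  t0 = a.0 | (a.0 + a.0) ⊢ -a-> t1, -a-> t2
  t1 = 0 | (a.0 + a.0) ⊢ -a-> t3
  t2 = a.0 | 0 ⊢ -a-> t3
  t3 = 0 | 0 ⊢ (no moves)
Run σ = ⟨b⟩ on P: start {s0}
  [1] b ⇒ {s2}
  P completes σ.
Run σ = ⟨b⟩ on Q: start {t0}
  [1] b ⇒ no successor for Q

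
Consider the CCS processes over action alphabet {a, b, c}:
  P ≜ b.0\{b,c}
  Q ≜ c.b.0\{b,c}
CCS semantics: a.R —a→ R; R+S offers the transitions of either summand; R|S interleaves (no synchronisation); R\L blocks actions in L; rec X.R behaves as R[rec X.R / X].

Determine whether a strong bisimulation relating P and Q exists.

Reachable graph of P (2 states):
  m0 = b.0\{b,c} ⊢ ··b··> m1
  m1 = 0\{b,c} ⊢ deadlocked
Reachable graph of Q (3 states):
  n0 = c.b.0\{b,c} ⊢ ··c··> n1
  n1 = b.0\{b,c} ⊢ ··b··> n2
  n2 = 0\{b,c} ⊢ deadlocked
Coarsest stable partition (strong bisimilarity classes):
  B0 = {m0, n1}
  B1 = {m1, n2}
  B2 = {n0}
m0 ∈ B0, n0 ∈ B2 → different blocks

P ≁ Q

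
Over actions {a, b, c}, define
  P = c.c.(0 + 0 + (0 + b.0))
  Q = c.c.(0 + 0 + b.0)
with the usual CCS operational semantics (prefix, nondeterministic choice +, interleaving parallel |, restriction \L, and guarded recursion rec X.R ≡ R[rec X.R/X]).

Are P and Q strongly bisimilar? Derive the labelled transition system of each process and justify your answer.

P's transition system — 4 states:
  m0 = c.c.(0 + 0 + (0 + b.0)) ⊢ =c=> m1
  m1 = c.(0 + 0 + (0 + b.0)) ⊢ =c=> m2
  m2 = 0 + 0 + (0 + b.0) ⊢ =b=> m3
  m3 = 0 ⊢ ∅
Q's transition system — 4 states:
  n0 = c.c.(0 + 0 + b.0) ⊢ =c=> n1
  n1 = c.(0 + 0 + b.0) ⊢ =c=> n2
  n2 = 0 + 0 + b.0 ⊢ =b=> n3
  n3 = 0 ⊢ ∅
Bisimilarity quotient blocks:
  B0 = {m0, n0}
  B1 = {m1, n1}
  B2 = {m2, n2}
  B3 = {m3, n3}
m0 ∈ B0, n0 ∈ B0 → same block

P ~ Q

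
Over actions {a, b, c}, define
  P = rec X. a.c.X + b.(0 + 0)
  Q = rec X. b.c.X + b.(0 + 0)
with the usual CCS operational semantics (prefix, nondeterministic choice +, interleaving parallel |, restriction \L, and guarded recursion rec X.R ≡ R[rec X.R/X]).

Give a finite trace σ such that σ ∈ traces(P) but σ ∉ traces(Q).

a

LTS(P): 3 reachable states
  p0 = rec X. a.c.X + b.(0 + 0) :: -a-> p1, -b-> p2
  p1 = c.(rec X. a.c.X + b.(0 + 0)) :: -c-> p0
  p2 = 0 + 0 :: ·
LTS(Q): 3 reachable states
  q0 = rec X. b.c.X + b.(0 + 0) :: -b-> q1, -b-> q2
  q1 = 0 + 0 :: ·
  q2 = c.(rec X. b.c.X + b.(0 + 0)) :: -c-> q0
Run σ = ⟨a⟩ on P: start {p0}
  after a @ step 1: {p1}
  P completes σ.
Run σ = ⟨a⟩ on Q: start {q0}
  after a @ step 1: ∅  — Q cannot continue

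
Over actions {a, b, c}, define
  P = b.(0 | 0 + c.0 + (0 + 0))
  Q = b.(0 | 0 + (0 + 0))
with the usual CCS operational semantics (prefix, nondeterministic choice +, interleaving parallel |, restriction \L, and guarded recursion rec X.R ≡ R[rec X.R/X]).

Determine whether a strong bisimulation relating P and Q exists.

P's transition system — 3 states:
  s0 = b.(0 | 0 + c.0 + (0 + 0)) :: --b--▸ s1
  s1 = 0 | 0 + c.0 + (0 + 0) :: --c--▸ s2
  s2 = 0 :: ∅
Q's transition system — 2 states:
  t0 = b.(0 | 0 + (0 + 0)) :: --b--▸ t1
  t1 = 0 | 0 + (0 + 0) :: ∅
Partition-refinement fixed point:
  B0 = {s0}
  B1 = {s1}
  B2 = {s2, t1}
  B3 = {t0}
s0 ∈ B0, t0 ∈ B3 → different blocks

NO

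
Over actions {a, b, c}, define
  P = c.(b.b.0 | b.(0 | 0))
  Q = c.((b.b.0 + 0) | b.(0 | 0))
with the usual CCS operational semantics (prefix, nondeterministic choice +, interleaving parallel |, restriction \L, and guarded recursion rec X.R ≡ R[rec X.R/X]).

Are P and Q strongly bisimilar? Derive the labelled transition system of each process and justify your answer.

P's transition system — 7 states:
  u0 = c.(b.b.0 | b.(0 | 0)) | =c=> u1
  u1 = b.b.0 | b.(0 | 0) | =b=> u2, =b=> u3
  u2 = b.0 | b.(0 | 0) | =b=> u4, =b=> u5
  u3 = b.b.0 | (0 | 0) | =b=> u5
  u4 = 0 | b.(0 | 0) | =b=> u6
  u5 = b.0 | (0 | 0) | =b=> u6
  u6 = 0 | (0 | 0) | ·
Q's transition system — 7 states:
  v0 = c.((b.b.0 + 0) | b.(0 | 0)) | =c=> v1
  v1 = (b.b.0 + 0) | b.(0 | 0) | =b=> v2, =b=> v3
  v2 = (b.b.0 + 0) | (0 | 0) | =b=> v4
  v3 = b.0 | b.(0 | 0) | =b=> v4, =b=> v5
  v4 = b.0 | (0 | 0) | =b=> v6
  v5 = 0 | b.(0 | 0) | =b=> v6
  v6 = 0 | (0 | 0) | ·
Bisimilarity quotient blocks:
  B0 = {u0, v0}
  B1 = {u1, v1}
  B2 = {u2, u3, v2, v3}
  B3 = {u4, u5, v4, v5}
  B4 = {u6, v6}
u0 ∈ B0, v0 ∈ B0 → same block

bisimilar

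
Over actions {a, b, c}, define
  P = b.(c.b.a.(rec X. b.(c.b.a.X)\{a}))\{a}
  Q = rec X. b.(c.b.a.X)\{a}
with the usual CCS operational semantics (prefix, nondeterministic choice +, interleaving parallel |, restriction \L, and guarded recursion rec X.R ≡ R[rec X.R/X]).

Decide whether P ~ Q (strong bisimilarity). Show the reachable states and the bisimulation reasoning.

LTS(P): 4 reachable states
  s0 = b.(c.b.a.(rec X. b.(c.b.a.X)\{a}))\{a} → --b--▸ s1
  s1 = (c.b.a.(rec X. b.(c.b.a.X)\{a}))\{a} → --c--▸ s2
  s2 = (b.a.(rec X. b.(c.b.a.X)\{a}))\{a} → --b--▸ s3
  s3 = (a.(rec X. b.(c.b.a.X)\{a}))\{a} → deadlocked
LTS(Q): 4 reachable states
  t0 = rec X. b.(c.b.a.X)\{a} → --b--▸ t1
  t1 = (c.b.a.(rec X. b.(c.b.a.X)\{a}))\{a} → --c--▸ t2
  t2 = (b.a.(rec X. b.(c.b.a.X)\{a}))\{a} → --b--▸ t3
  t3 = (a.(rec X. b.(c.b.a.X)\{a}))\{a} → deadlocked
Coarsest stable partition (strong bisimilarity classes):
  B0 = {s0, t0}
  B1 = {s1, t1}
  B2 = {s2, t2}
  B3 = {s3, t3}
s0 ∈ B0, t0 ∈ B0 → same block

YES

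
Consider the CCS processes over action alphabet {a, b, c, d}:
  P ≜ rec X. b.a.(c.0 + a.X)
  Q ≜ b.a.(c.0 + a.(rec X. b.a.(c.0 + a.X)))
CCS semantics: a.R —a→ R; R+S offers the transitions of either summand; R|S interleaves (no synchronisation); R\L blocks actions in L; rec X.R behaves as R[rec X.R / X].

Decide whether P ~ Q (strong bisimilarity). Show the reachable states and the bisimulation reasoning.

Reachable graph of P (4 states):
  s0 = rec X. b.a.(c.0 + a.X) → -b-> s1
  s1 = a.(c.0 + a.(rec X. b.a.(c.0 + a.X))) → -a-> s2
  s2 = c.0 + a.(rec X. b.a.(c.0 + a.X)) → -a-> s0, -c-> s3
  s3 = 0 → ·
Reachable graph of Q (5 states):
  t0 = b.a.(c.0 + a.(rec X. b.a.(c.0 + a.X))) → -b-> t1
  t1 = a.(c.0 + a.(rec X. b.a.(c.0 + a.X))) → -a-> t2
  t2 = c.0 + a.(rec X. b.a.(c.0 + a.X)) → -a-> t3, -c-> t4
  t3 = rec X. b.a.(c.0 + a.X) → -b-> t1
  t4 = 0 → ·
Bisimilarity quotient blocks:
  B0 = {s0, t0, t3}
  B1 = {s1, t1}
  B2 = {s2, t2}
  B3 = {s3, t4}
s0 ∈ B0, t0 ∈ B0 → same block

YES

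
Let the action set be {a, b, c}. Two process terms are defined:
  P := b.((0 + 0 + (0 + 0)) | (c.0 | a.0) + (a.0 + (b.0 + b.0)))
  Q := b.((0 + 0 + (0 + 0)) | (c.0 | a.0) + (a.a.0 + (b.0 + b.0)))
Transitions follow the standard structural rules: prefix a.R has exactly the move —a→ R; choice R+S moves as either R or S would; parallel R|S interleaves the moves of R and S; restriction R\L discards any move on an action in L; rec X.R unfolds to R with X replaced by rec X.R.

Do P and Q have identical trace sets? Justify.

P's transition system — 6 states:
  p0 = b.((0 + 0 + (0 + 0)) | (c.0 | a.0) + (a.0 + (b.0 + b.0))) :: -b-> p1
  p1 = (0 + 0 + (0 + 0)) | (c.0 | a.0) + (a.0 + (b.0 + b.0)) :: -a-> p2, -a-> p3, -b-> p3, -c-> p4
  p2 = (0 + 0 + (0 + 0)) | (c.0 | 0) :: -c-> p5
  p3 = 0 :: (no moves)
  p4 = (0 + 0 + (0 + 0)) | (0 | a.0) :: -a-> p5
  p5 = (0 + 0 + (0 + 0)) | (0 | 0) :: (no moves)
Q's transition system — 7 states:
  q0 = b.((0 + 0 + (0 + 0)) | (c.0 | a.0) + (a.a.0 + (b.0 + b.0))) :: -b-> q1
  q1 = (0 + 0 + (0 + 0)) | (c.0 | a.0) + (a.a.0 + (b.0 + b.0)) :: -a-> q2, -a-> q3, -b-> q4, -c-> q5
  q2 = (0 + 0 + (0 + 0)) | (c.0 | 0) :: -c-> q6
  q3 = a.0 :: -a-> q4
  q4 = 0 :: (no moves)
  q5 = (0 + 0 + (0 + 0)) | (0 | a.0) :: -a-> q6
  q6 = (0 + 0 + (0 + 0)) | (0 | 0) :: (no moves)
Run σ = ⟨baa⟩ on Q: start {q0}
  [1] b ⇒ {q1}
  [2] a ⇒ {q2, q3}
  [3] a ⇒ {q4}
  — Q admits the full trace.
Run σ = ⟨baa⟩ on P: start {p0}
  [1] b ⇒ {p1}
  [2] a ⇒ {p2, p3}
  [3] a ⇒ ∅ (P stuck)

trace-distinct — witness ⟨baa⟩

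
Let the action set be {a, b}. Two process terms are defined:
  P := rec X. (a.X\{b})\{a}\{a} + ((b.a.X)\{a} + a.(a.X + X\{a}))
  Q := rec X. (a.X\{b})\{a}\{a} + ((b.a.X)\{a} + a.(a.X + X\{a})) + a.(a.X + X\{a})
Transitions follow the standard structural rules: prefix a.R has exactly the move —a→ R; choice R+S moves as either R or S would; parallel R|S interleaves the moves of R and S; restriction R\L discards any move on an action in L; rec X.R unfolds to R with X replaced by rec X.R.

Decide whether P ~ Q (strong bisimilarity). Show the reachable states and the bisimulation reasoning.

P ~ Q

Reachable graph of P (4 states):
  u0 = rec X. (a.X\{b})\{a}\{a} + ((b.a.X)\{a} + a.(a.X + X\{a})) :: --a--▸ u1, --b--▸ u2
  u1 = a.(rec X. (a.X\{b})\{a}\{a} + ((b.a.X)\{a} + a.(a.X + X\{a}))) + (rec X. (a.X\{b})\{a}\{a} + ((b.a.X)\{a} + a.(a.X + X\{a})))\{a} :: --a--▸ u0, --b--▸ u3
  u2 = (a.(rec X. (a.X\{b})\{a}\{a} + ((b.a.X)\{a} + a.(a.X + X\{a}))))\{a} :: ∅
  u3 = (a.(rec X. (a.X\{b})\{a}\{a} + ((b.a.X)\{a} + a.(a.X + X\{a}))))\{a}\{a} :: ∅
Reachable graph of Q (4 states):
  v0 = rec X. (a.X\{b})\{a}\{a} + ((b.a.X)\{a} + a.(a.X + X\{a})) + a.(a.X + X\{a}) :: --a--▸ v1, --b--▸ v2
  v1 = a.(rec X. (a.X\{b})\{a}\{a} + ((b.a.X)\{a} + a.(a.X + X\{a})) + a.(a.X + X\{a})) + (rec X. (a.X\{b})\{a}\{a} + ((b.a.X)\{a} + a.(a.X + X\{a})) + a.(a.X + X\{a}))\{a} :: --a--▸ v0, --b--▸ v3
  v2 = (a.(rec X. (a.X\{b})\{a}\{a} + ((b.a.X)\{a} + a.(a.X + X\{a})) + a.(a.X + X\{a})))\{a} :: ∅
  v3 = (a.(rec X. (a.X\{b})\{a}\{a} + ((b.a.X)\{a} + a.(a.X + X\{a})) + a.(a.X + X\{a})))\{a}\{a} :: ∅
Coarsest stable partition (strong bisimilarity classes):
  B0 = {u0, u1, v0, v1}
  B1 = {u2, u3, v2, v3}
u0 ∈ B0, v0 ∈ B0 → same block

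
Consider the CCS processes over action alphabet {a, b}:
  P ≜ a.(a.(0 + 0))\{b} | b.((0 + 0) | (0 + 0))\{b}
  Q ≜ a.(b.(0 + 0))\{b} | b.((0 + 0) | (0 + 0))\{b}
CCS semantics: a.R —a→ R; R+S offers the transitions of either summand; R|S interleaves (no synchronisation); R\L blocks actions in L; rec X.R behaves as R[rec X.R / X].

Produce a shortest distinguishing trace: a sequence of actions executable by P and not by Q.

LTS(P): 6 reachable states
  u0 = a.(a.(0 + 0))\{b} | b.((0 + 0) | (0 + 0))\{b} ⊢ —a→ u1, —b→ u2
  u1 = (a.(0 + 0))\{b} | b.((0 + 0) | (0 + 0))\{b} ⊢ —a→ u3, —b→ u4
  u2 = a.(a.(0 + 0))\{b} | ((0 + 0) | (0 + 0))\{b} ⊢ —a→ u4
  u3 = (0 + 0)\{b} | b.((0 + 0) | (0 + 0))\{b} ⊢ —b→ u5
  u4 = (a.(0 + 0))\{b} | ((0 + 0) | (0 + 0))\{b} ⊢ —a→ u5
  u5 = (0 + 0)\{b} | ((0 + 0) | (0 + 0))\{b} ⊢ (no moves)
LTS(Q): 4 reachable states
  v0 = a.(b.(0 + 0))\{b} | b.((0 + 0) | (0 + 0))\{b} ⊢ —a→ v1, —b→ v2
  v1 = (b.(0 + 0))\{b} | b.((0 + 0) | (0 + 0))\{b} ⊢ —b→ v3
  v2 = a.(b.(0 + 0))\{b} | ((0 + 0) | (0 + 0))\{b} ⊢ —a→ v3
  v3 = (b.(0 + 0))\{b} | ((0 + 0) | (0 + 0))\{b} ⊢ (no moves)
Executing aa from P (initial set {u0}):
  step 1 (a): {u1}
  step 2 (a): {u3}
  P completes σ.
Executing aa from Q (initial set {v0}):
  step 1 (a): {v1}
  step 2 (a): ∅  — Q cannot continue

aa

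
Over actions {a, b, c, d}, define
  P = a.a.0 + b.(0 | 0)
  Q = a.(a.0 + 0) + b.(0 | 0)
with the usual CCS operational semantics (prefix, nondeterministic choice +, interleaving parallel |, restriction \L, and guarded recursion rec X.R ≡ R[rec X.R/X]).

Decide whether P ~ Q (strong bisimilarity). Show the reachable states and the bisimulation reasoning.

bisimilar

LTS(P): 4 reachable states
  u0 = a.a.0 + b.(0 | 0) | --a--▸ u1, --b--▸ u2
  u1 = a.0 | --a--▸ u3
  u2 = 0 | 0 | deadlocked
  u3 = 0 | deadlocked
LTS(Q): 4 reachable states
  v0 = a.(a.0 + 0) + b.(0 | 0) | --a--▸ v1, --b--▸ v2
  v1 = a.0 + 0 | --a--▸ v3
  v2 = 0 | 0 | deadlocked
  v3 = 0 | deadlocked
Coarsest stable partition (strong bisimilarity classes):
  B0 = {u0, v0}
  B1 = {u2, u3, v2, v3}
  B2 = {u1, v1}
u0 ∈ B0, v0 ∈ B0 → same block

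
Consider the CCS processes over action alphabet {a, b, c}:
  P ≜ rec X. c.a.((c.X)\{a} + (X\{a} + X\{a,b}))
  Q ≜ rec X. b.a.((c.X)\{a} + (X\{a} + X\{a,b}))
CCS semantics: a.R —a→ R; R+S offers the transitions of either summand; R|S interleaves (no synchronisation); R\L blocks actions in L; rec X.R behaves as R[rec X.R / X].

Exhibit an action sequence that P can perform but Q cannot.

P's transition system — 6 states:
  p0 = rec X. c.a.((c.X)\{a} + (X\{a} + X\{a,b})) → —c→ p1
  p1 = a.((c.(rec X. c.a.((c.X)\{a} + (X\{a} + X\{a,b}))))\{a} + ((rec X. c.a.((c.X)\{a} + (X\{a} + X\{a,b})))\{a} + (rec X. c.a.((c.X)\{a} + (X\{a} + X\{a,b})))\{a,b})) → —a→ p2
  p2 = (c.(rec X. c.a.((c.X)\{a} + (X\{a} + X\{a,b}))))\{a} + ((rec X. c.a.((c.X)\{a} + (X\{a} + X\{a,b})))\{a} + (rec X. c.a.((c.X)\{a} + (X\{a} + X\{a,b})))\{a,b}) → —c→ p3, —c→ p4, —c→ p5
  p3 = (a.((c.(rec X. c.a.((c.X)\{a} + (X\{a} + X\{a,b}))))\{a} + ((rec X. c.a.((c.X)\{a} + (X\{a} + X\{a,b})))\{a} + (rec X. c.a.((c.X)\{a} + (X\{a} + X\{a,b})))\{a,b})))\{a,b} → ·
  p4 = (a.((c.(rec X. c.a.((c.X)\{a} + (X\{a} + X\{a,b}))))\{a} + ((rec X. c.a.((c.X)\{a} + (X\{a} + X\{a,b})))\{a} + (rec X. c.a.((c.X)\{a} + (X\{a} + X\{a,b})))\{a,b})))\{a} → ·
  p5 = (rec X. c.a.((c.X)\{a} + (X\{a} + X\{a,b})))\{a} → —c→ p4
Q's transition system — 5 states:
  q0 = rec X. b.a.((c.X)\{a} + (X\{a} + X\{a,b})) → —b→ q1
  q1 = a.((c.(rec X. b.a.((c.X)\{a} + (X\{a} + X\{a,b}))))\{a} + ((rec X. b.a.((c.X)\{a} + (X\{a} + X\{a,b})))\{a} + (rec X. b.a.((c.X)\{a} + (X\{a} + X\{a,b})))\{a,b})) → —a→ q2
  q2 = (c.(rec X. b.a.((c.X)\{a} + (X\{a} + X\{a,b}))))\{a} + ((rec X. b.a.((c.X)\{a} + (X\{a} + X\{a,b})))\{a} + (rec X. b.a.((c.X)\{a} + (X\{a} + X\{a,b})))\{a,b}) → —b→ q3, —c→ q4
  q3 = (a.((c.(rec X. b.a.((c.X)\{a} + (X\{a} + X\{a,b}))))\{a} + ((rec X. b.a.((c.X)\{a} + (X\{a} + X\{a,b})))\{a} + (rec X. b.a.((c.X)\{a} + (X\{a} + X\{a,b})))\{a,b})))\{a} → ·
  q4 = (rec X. b.a.((c.X)\{a} + (X\{a} + X\{a,b})))\{a} → —b→ q3
Executing c from P (initial set {p0}):
  [1] c ⇒ {p1}
  ✓ P
Executing c from Q (initial set {q0}):
  [1] c ⇒ no successor for Q

c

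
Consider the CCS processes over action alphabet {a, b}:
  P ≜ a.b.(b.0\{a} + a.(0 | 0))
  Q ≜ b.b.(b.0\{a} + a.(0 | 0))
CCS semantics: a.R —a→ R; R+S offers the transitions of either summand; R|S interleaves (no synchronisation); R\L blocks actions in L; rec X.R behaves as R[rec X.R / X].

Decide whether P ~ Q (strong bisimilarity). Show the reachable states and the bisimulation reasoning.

P's transition system — 5 states:
  m0 = a.b.(b.0\{a} + a.(0 | 0)) has moves —a→ m1
  m1 = b.(b.0\{a} + a.(0 | 0)) has moves —b→ m2
  m2 = b.0\{a} + a.(0 | 0) has moves —a→ m3, —b→ m4
  m3 = 0 | 0 has moves stopped
  m4 = 0\{a} has moves stopped
Q's transition system — 5 states:
  n0 = b.b.(b.0\{a} + a.(0 | 0)) has moves —b→ n1
  n1 = b.(b.0\{a} + a.(0 | 0)) has moves —b→ n2
  n2 = b.0\{a} + a.(0 | 0) has moves —a→ n3, —b→ n4
  n3 = 0 | 0 has moves stopped
  n4 = 0\{a} has moves stopped
Coarsest stable partition (strong bisimilarity classes):
  B0 = {m0}
  B1 = {m1, n1}
  B2 = {m2, n2}
  B3 = {m3, m4, n3, n4}
  B4 = {n0}
m0 ∈ B0, n0 ∈ B4 → different blocks

NO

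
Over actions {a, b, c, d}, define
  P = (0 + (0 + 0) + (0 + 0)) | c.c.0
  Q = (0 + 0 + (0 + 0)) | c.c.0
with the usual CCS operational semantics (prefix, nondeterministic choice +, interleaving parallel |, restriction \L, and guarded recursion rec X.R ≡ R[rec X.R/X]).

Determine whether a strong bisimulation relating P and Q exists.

YES

P's transition system — 3 states:
  s0 = (0 + (0 + 0) + (0 + 0)) | c.c.0 ⊢ —c→ s1
  s1 = (0 + (0 + 0) + (0 + 0)) | c.0 ⊢ —c→ s2
  s2 = (0 + (0 + 0) + (0 + 0)) | 0 ⊢ ∅
Q's transition system — 3 states:
  t0 = (0 + 0 + (0 + 0)) | c.c.0 ⊢ —c→ t1
  t1 = (0 + 0 + (0 + 0)) | c.0 ⊢ —c→ t2
  t2 = (0 + 0 + (0 + 0)) | 0 ⊢ ∅
Coarsest stable partition (strong bisimilarity classes):
  B0 = {s0, t0}
  B1 = {s1, t1}
  B2 = {s2, t2}
s0 ∈ B0, t0 ∈ B0 → same block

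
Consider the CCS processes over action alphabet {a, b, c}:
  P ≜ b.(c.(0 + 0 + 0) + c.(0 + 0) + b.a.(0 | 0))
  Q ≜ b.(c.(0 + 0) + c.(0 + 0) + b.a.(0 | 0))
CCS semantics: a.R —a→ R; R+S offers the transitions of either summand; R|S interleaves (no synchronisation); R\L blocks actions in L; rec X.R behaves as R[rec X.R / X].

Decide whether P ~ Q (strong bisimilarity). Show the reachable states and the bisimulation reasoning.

Reachable graph of P (6 states):
  m0 = b.(c.(0 + 0 + 0) + c.(0 + 0) + b.a.(0 | 0)) → ··b··> m1
  m1 = c.(0 + 0 + 0) + c.(0 + 0) + b.a.(0 | 0) → ··b··> m2, ··c··> m3, ··c··> m4
  m2 = a.(0 | 0) → ··a··> m5
  m3 = 0 + 0 → ·
  m4 = 0 + 0 + 0 → ·
  m5 = 0 | 0 → ·
Reachable graph of Q (5 states):
  n0 = b.(c.(0 + 0) + c.(0 + 0) + b.a.(0 | 0)) → ··b··> n1
  n1 = c.(0 + 0) + c.(0 + 0) + b.a.(0 | 0) → ··b··> n2, ··c··> n3
  n2 = a.(0 | 0) → ··a··> n4
  n3 = 0 + 0 → ·
  n4 = 0 | 0 → ·
Coarsest stable partition (strong bisimilarity classes):
  B0 = {m0, n0}
  B1 = {m1, n1}
  B2 = {m3, m4, m5, n3, n4}
  B3 = {m2, n2}
m0 ∈ B0, n0 ∈ B0 → same block

YES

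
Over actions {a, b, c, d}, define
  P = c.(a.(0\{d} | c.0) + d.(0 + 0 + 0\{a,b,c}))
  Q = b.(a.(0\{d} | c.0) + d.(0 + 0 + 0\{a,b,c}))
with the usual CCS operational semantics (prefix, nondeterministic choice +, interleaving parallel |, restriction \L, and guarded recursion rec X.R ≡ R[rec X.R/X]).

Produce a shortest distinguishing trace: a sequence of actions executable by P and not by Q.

LTS(P): 5 reachable states
  m0 = c.(a.(0\{d} | c.0) + d.(0 + 0 + 0\{a,b,c})) | ··c··> m1
  m1 = a.(0\{d} | c.0) + d.(0 + 0 + 0\{a,b,c}) | ··a··> m2, ··d··> m3
  m2 = 0\{d} | c.0 | ··c··> m4
  m3 = 0 + 0 + 0\{a,b,c} | (no moves)
  m4 = 0\{d} | 0 | (no moves)
LTS(Q): 5 reachable states
  n0 = b.(a.(0\{d} | c.0) + d.(0 + 0 + 0\{a,b,c})) | ··b··> n1
  n1 = a.(0\{d} | c.0) + d.(0 + 0 + 0\{a,b,c}) | ··a··> n2, ··d··> n3
  n2 = 0\{d} | c.0 | ··c··> n4
  n3 = 0 + 0 + 0\{a,b,c} | (no moves)
  n4 = 0\{d} | 0 | (no moves)
Trace ⟨c⟩ through P, begin at {m0}:
  step 1 (c): {m1}
  ✓ P
Trace ⟨c⟩ through Q, begin at {n0}:
  step 1 (c): ∅ (Q stuck)

c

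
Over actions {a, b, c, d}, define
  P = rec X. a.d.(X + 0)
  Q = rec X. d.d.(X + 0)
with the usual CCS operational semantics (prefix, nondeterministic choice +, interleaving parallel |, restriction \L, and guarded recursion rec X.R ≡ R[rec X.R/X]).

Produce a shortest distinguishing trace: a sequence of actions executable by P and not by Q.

P's transition system — 3 states:
  m0 = rec X. a.d.(X + 0) has moves ··a··> m1
  m1 = d.((rec X. a.d.(X + 0)) + 0) has moves ··d··> m2
  m2 = (rec X. a.d.(X + 0)) + 0 has moves ··a··> m1
Q's transition system — 3 states:
  n0 = rec X. d.d.(X + 0) has moves ··d··> n1
  n1 = d.((rec X. d.d.(X + 0)) + 0) has moves ··d··> n2
  n2 = (rec X. d.d.(X + 0)) + 0 has moves ··d··> n1
Trace ⟨a⟩ through P, begin at {m0}:
  step 1 (a): {m1}
  P completes σ.
Trace ⟨a⟩ through Q, begin at {n0}:
  step 1 (a): ∅ (Q stuck)

a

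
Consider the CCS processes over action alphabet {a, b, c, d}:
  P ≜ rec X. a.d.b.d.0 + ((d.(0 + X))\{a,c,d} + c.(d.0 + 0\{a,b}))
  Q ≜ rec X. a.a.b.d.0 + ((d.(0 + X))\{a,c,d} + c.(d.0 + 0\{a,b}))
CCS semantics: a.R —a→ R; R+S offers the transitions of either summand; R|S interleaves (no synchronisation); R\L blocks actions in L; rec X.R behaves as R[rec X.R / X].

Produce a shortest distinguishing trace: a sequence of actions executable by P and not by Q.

ad

P's transition system — 6 states:
  m0 = rec X. a.d.b.d.0 + ((d.(0 + X))\{a,c,d} + c.(d.0 + 0\{a,b})) has moves -a-> m1, -c-> m2
  m1 = d.b.d.0 has moves -d-> m3
  m2 = d.0 + 0\{a,b} has moves -d-> m4
  m3 = b.d.0 has moves -b-> m5
  m4 = 0 has moves stopped
  m5 = d.0 has moves -d-> m4
Q's transition system — 6 states:
  n0 = rec X. a.a.b.d.0 + ((d.(0 + X))\{a,c,d} + c.(d.0 + 0\{a,b})) has moves -a-> n1, -c-> n2
  n1 = a.b.d.0 has moves -a-> n3
  n2 = d.0 + 0\{a,b} has moves -d-> n4
  n3 = b.d.0 has moves -b-> n5
  n4 = 0 has moves stopped
  n5 = d.0 has moves -d-> n4
Trace ⟨ad⟩ through P, begin at {m0}:
  after a @ step 1: {m1}
  after d @ step 2: {m3}
  — P admits the full trace.
Trace ⟨ad⟩ through Q, begin at {n0}:
  after a @ step 1: {n1}
  after d @ step 2: no successor for Q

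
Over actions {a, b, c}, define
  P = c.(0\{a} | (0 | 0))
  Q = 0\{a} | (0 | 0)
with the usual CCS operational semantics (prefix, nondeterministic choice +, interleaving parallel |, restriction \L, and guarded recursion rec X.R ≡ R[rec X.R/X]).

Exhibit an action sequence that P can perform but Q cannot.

c

P's transition system — 2 states:
  s0 = c.(0\{a} | (0 | 0)) | -c-> s1
  s1 = 0\{a} | (0 | 0) | ·
Q's transition system — 1 states:
  t0 = 0\{a} | (0 | 0) | ·
Run σ = ⟨c⟩ on P: start {s0}
  after c @ step 1: {s1}
  P completes σ.
Run σ = ⟨c⟩ on Q: start {t0}
  after c @ step 1: ∅ (Q stuck)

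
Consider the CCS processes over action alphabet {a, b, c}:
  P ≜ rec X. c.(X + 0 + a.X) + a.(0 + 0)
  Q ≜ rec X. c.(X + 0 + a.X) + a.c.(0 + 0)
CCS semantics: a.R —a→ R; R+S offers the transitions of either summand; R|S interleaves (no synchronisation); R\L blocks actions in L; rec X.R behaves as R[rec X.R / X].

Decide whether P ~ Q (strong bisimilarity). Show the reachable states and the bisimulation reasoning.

P's transition system — 3 states:
  s0 = rec X. c.(X + 0 + a.X) + a.(0 + 0) | —a→ s1, —c→ s2
  s1 = 0 + 0 | deadlocked
  s2 = (rec X. c.(X + 0 + a.X) + a.(0 + 0)) + 0 + a.(rec X. c.(X + 0 + a.X) + a.(0 + 0)) | —a→ s0, —a→ s1, —c→ s2
Q's transition system — 4 states:
  t0 = rec X. c.(X + 0 + a.X) + a.c.(0 + 0) | —a→ t1, —c→ t2
  t1 = c.(0 + 0) | —c→ t3
  t2 = (rec X. c.(X + 0 + a.X) + a.c.(0 + 0)) + 0 + a.(rec X. c.(X + 0 + a.X) + a.c.(0 + 0)) | —a→ t0, —a→ t1, —c→ t2
  t3 = 0 + 0 | deadlocked
Partition-refinement fixed point:
  B0 = {s0}
  B1 = {s1, t3}
  B2 = {s2}
  B3 = {t0}
  B4 = {t1}
  B5 = {t2}
s0 ∈ B0, t0 ∈ B3 → different blocks

not bisimilar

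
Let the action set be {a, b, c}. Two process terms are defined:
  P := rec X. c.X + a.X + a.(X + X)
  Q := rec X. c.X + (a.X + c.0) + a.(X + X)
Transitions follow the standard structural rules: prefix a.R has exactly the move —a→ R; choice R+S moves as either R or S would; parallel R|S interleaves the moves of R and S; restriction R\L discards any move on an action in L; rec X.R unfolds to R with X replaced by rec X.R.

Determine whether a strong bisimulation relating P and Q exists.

P's transition system — 2 states:
  p0 = rec X. c.X + a.X + a.(X + X) has moves --a--▸ p0, --a--▸ p1, --c--▸ p0
  p1 = (rec X. c.X + a.X + a.(X + X)) + (rec X. c.X + a.X + a.(X + X)) has moves --a--▸ p0, --a--▸ p1, --c--▸ p0
Q's transition system — 3 states:
  q0 = rec X. c.X + (a.X + c.0) + a.(X + X) has moves --a--▸ q0, --a--▸ q1, --c--▸ q0, --c--▸ q2
  q1 = (rec X. c.X + (a.X + c.0) + a.(X + X)) + (rec X. c.X + (a.X + c.0) + a.(X + X)) has moves --a--▸ q0, --a--▸ q1, --c--▸ q0, --c--▸ q2
  q2 = 0 has moves ∅
Bisimilarity quotient blocks:
  B0 = {p0, p1}
  B1 = {q0, q1}
  B2 = {q2}
p0 ∈ B0, q0 ∈ B1 → different blocks

P ≁ Q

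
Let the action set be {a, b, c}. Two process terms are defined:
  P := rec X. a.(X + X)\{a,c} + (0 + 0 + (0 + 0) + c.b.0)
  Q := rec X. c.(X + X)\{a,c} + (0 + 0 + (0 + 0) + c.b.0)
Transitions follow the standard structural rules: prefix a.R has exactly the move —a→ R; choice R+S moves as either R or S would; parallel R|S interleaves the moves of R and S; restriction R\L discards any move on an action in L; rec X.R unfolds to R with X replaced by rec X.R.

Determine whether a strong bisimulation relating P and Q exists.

P ≁ Q

P's transition system — 4 states:
  s0 = rec X. a.(X + X)\{a,c} + (0 + 0 + (0 + 0) + c.b.0) | =a=> s1, =c=> s2
  s1 = ((rec X. a.(X + X)\{a,c} + (0 + 0 + (0 + 0) + c.b.0)) + (rec X. a.(X + X)\{a,c} + (0 + 0 + (0 + 0) + c.b.0)))\{a,c} | ∅
  s2 = b.0 | =b=> s3
  s3 = 0 | ∅
Q's transition system — 4 states:
  t0 = rec X. c.(X + X)\{a,c} + (0 + 0 + (0 + 0) + c.b.0) | =c=> t1, =c=> t2
  t1 = ((rec X. c.(X + X)\{a,c} + (0 + 0 + (0 + 0) + c.b.0)) + (rec X. c.(X + X)\{a,c} + (0 + 0 + (0 + 0) + c.b.0)))\{a,c} | ∅
  t2 = b.0 | =b=> t3
  t3 = 0 | ∅
Partition-refinement fixed point:
  B0 = {s0}
  B1 = {s1, s3, t1, t3}
  B2 = {s2, t2}
  B3 = {t0}
s0 ∈ B0, t0 ∈ B3 → different blocks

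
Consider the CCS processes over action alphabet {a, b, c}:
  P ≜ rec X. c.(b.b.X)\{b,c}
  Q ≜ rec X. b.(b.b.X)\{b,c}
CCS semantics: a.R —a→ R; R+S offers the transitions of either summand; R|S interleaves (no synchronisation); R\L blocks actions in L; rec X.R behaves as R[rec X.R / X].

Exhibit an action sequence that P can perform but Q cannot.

c

Reachable graph of P (2 states):
  u0 = rec X. c.(b.b.X)\{b,c} → ··c··> u1
  u1 = (b.b.(rec X. c.(b.b.X)\{b,c}))\{b,c} → stopped
Reachable graph of Q (2 states):
  v0 = rec X. b.(b.b.X)\{b,c} → ··b··> v1
  v1 = (b.b.(rec X. b.(b.b.X)\{b,c}))\{b,c} → stopped
Executing c from P (initial set {u0}):
  step 1 (c): {u1}
  P completes σ.
Executing c from Q (initial set {v0}):
  step 1 (c): ∅  — Q cannot continue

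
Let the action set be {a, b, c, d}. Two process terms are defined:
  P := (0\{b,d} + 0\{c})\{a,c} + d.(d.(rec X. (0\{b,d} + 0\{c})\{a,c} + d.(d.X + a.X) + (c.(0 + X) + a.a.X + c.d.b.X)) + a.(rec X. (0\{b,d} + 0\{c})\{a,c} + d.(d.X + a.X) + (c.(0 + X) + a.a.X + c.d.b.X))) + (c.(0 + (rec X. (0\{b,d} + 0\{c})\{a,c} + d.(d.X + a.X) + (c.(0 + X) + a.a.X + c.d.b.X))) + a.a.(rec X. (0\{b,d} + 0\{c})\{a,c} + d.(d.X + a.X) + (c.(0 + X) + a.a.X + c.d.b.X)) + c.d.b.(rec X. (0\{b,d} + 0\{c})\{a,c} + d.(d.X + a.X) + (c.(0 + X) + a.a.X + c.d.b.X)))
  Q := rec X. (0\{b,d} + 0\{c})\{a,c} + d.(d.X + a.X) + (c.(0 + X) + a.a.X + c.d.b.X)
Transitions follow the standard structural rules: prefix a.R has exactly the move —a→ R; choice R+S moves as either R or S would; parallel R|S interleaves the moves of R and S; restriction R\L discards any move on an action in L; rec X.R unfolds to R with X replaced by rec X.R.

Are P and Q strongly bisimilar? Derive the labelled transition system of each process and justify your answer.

LTS(P): 7 reachable states
  p0 = (0\{b,d} + 0\{c})\{a,c} + d.(d.(rec X. (0\{b,d} + 0\{c})\{a,c} + d.(d.X + a.X) + (c.(0 + X) + a.a.X + c.d.b.X)) + a.(rec X. (0\{b,d} + 0\{c})\{a,c} + d.(d.X + a.X) + (c.(0 + X) + a.a.X + c.d.b.X))) + (c.(0 + (rec X. (0\{b,d} + 0\{c})\{a,c} + d.(d.X + a.X) + (c.(0 + X) + a.a.X + c.d.b.X))) + a.a.(rec X. (0\{b,d} + 0\{c})\{a,c} + d.(d.X + a.X) + (c.(0 + X) + a.a.X + c.d.b.X)) + c.d.b.(rec X. (0\{b,d} + 0\{c})\{a,c} + d.(d.X + a.X) + (c.(0 + X) + a.a.X + c.d.b.X))) ⊢ —a→ p1, —c→ p2, —c→ p3, —d→ p4
  p1 = a.(rec X. (0\{b,d} + 0\{c})\{a,c} + d.(d.X + a.X) + (c.(0 + X) + a.a.X + c.d.b.X)) ⊢ —a→ p5
  p2 = 0 + (rec X. (0\{b,d} + 0\{c})\{a,c} + d.(d.X + a.X) + (c.(0 + X) + a.a.X + c.d.b.X)) ⊢ —a→ p1, —c→ p2, —c→ p3, —d→ p4
  p3 = d.b.(rec X. (0\{b,d} + 0\{c})\{a,c} + d.(d.X + a.X) + (c.(0 + X) + a.a.X + c.d.b.X)) ⊢ —d→ p6
  p4 = d.(rec X. (0\{b,d} + 0\{c})\{a,c} + d.(d.X + a.X) + (c.(0 + X) + a.a.X + c.d.b.X)) + a.(rec X. (0\{b,d} + 0\{c})\{a,c} + d.(d.X + a.X) + (c.(0 + X) + a.a.X + c.d.b.X)) ⊢ —a→ p5, —d→ p5
  p5 = rec X. (0\{b,d} + 0\{c})\{a,c} + d.(d.X + a.X) + (c.(0 + X) + a.a.X + c.d.b.X) ⊢ —a→ p1, —c→ p2, —c→ p3, —d→ p4
  p6 = b.(rec X. (0\{b,d} + 0\{c})\{a,c} + d.(d.X + a.X) + (c.(0 + X) + a.a.X + c.d.b.X)) ⊢ —b→ p5
LTS(Q): 6 reachable states
  q0 = rec X. (0\{b,d} + 0\{c})\{a,c} + d.(d.X + a.X) + (c.(0 + X) + a.a.X + c.d.b.X) ⊢ —a→ q1, —c→ q2, —c→ q3, —d→ q4
  q1 = a.(rec X. (0\{b,d} + 0\{c})\{a,c} + d.(d.X + a.X) + (c.(0 + X) + a.a.X + c.d.b.X)) ⊢ —a→ q0
  q2 = 0 + (rec X. (0\{b,d} + 0\{c})\{a,c} + d.(d.X + a.X) + (c.(0 + X) + a.a.X + c.d.b.X)) ⊢ —a→ q1, —c→ q2, —c→ q3, —d→ q4
  q3 = d.b.(rec X. (0\{b,d} + 0\{c})\{a,c} + d.(d.X + a.X) + (c.(0 + X) + a.a.X + c.d.b.X)) ⊢ —d→ q5
  q4 = d.(rec X. (0\{b,d} + 0\{c})\{a,c} + d.(d.X + a.X) + (c.(0 + X) + a.a.X + c.d.b.X)) + a.(rec X. (0\{b,d} + 0\{c})\{a,c} + d.(d.X + a.X) + (c.(0 + X) + a.a.X + c.d.b.X)) ⊢ —a→ q0, —d→ q0
  q5 = b.(rec X. (0\{b,d} + 0\{c})\{a,c} + d.(d.X + a.X) + (c.(0 + X) + a.a.X + c.d.b.X)) ⊢ —b→ q0
Partition-refinement fixed point:
  B0 = {p0, p2, p5, q0, q2}
  B1 = {p3, q3}
  B2 = {p6, q5}
  B3 = {p1, q1}
  B4 = {p4, q4}
p0 ∈ B0, q0 ∈ B0 → same block

YES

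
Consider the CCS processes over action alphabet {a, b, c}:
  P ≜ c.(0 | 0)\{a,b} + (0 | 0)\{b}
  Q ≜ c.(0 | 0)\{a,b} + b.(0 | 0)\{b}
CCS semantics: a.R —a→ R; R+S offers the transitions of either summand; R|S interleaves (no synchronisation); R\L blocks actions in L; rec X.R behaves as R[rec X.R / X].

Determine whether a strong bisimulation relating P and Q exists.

Reachable graph of P (2 states):
  m0 = c.(0 | 0)\{a,b} + (0 | 0)\{b} | —c→ m1
  m1 = (0 | 0)\{a,b} | deadlocked
Reachable graph of Q (3 states):
  n0 = c.(0 | 0)\{a,b} + b.(0 | 0)\{b} | —b→ n1, —c→ n2
  n1 = (0 | 0)\{b} | deadlocked
  n2 = (0 | 0)\{a,b} | deadlocked
Bisimilarity quotient blocks:
  B0 = {m0}
  B1 = {m1, n1, n2}
  B2 = {n0}
m0 ∈ B0, n0 ∈ B2 → different blocks

not bisimilar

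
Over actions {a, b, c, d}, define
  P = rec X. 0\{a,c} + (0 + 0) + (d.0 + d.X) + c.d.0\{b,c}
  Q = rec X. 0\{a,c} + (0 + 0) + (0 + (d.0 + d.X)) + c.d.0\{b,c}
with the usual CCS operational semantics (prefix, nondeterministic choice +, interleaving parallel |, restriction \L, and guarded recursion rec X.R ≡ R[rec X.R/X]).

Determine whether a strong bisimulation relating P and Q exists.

P's transition system — 4 states:
  s0 = rec X. 0\{a,c} + (0 + 0) + (d.0 + d.X) + c.d.0\{b,c} ⊢ =c=> s1, =d=> s0, =d=> s2
  s1 = d.0\{b,c} ⊢ =d=> s3
  s2 = 0 ⊢ ∅
  s3 = 0\{b,c} ⊢ ∅
Q's transition system — 4 states:
  t0 = rec X. 0\{a,c} + (0 + 0) + (0 + (d.0 + d.X)) + c.d.0\{b,c} ⊢ =c=> t1, =d=> t0, =d=> t2
  t1 = d.0\{b,c} ⊢ =d=> t3
  t2 = 0 ⊢ ∅
  t3 = 0\{b,c} ⊢ ∅
Partition-refinement fixed point:
  B0 = {s0, t0}
  B1 = {s2, s3, t2, t3}
  B2 = {s1, t1}
s0 ∈ B0, t0 ∈ B0 → same block

YES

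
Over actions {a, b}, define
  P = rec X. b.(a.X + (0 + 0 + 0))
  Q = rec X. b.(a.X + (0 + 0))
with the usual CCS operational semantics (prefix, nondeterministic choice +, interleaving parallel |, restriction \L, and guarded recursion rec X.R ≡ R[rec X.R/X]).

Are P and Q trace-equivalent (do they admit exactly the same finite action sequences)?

Reachable graph of P (2 states):
  m0 = rec X. b.(a.X + (0 + 0 + 0)) :: =b=> m1
  m1 = a.(rec X. b.(a.X + (0 + 0 + 0))) + (0 + 0 + 0) :: =a=> m0
Reachable graph of Q (2 states):
  n0 = rec X. b.(a.X + (0 + 0)) :: =b=> n1
  n1 = a.(rec X. b.(a.X + (0 + 0))) + (0 + 0) :: =a=> n0
Bisimilarity quotient blocks:
  B0 = {m0, n0}
  B1 = {m1, n1}
m0 ∈ B0, n0 ∈ B0 → same block
Bisimilar ⇒ trace-equivalent.

YES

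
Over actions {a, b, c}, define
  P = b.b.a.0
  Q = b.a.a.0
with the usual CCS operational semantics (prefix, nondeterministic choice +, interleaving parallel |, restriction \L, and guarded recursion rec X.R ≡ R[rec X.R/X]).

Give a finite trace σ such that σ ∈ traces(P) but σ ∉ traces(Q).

bb

Reachable graph of P (4 states):
  s0 = b.b.a.0 | -b-> s1
  s1 = b.a.0 | -b-> s2
  s2 = a.0 | -a-> s3
  s3 = 0 | deadlocked
Reachable graph of Q (4 states):
  t0 = b.a.a.0 | -b-> t1
  t1 = a.a.0 | -a-> t2
  t2 = a.0 | -a-> t3
  t3 = 0 | deadlocked
Run σ = ⟨bb⟩ on P: start {s0}
  [1] b ⇒ {s1}
  [2] b ⇒ {s2}
  ✓ P
Run σ = ⟨bb⟩ on Q: start {t0}
  [1] b ⇒ {t1}
  [2] b ⇒ ∅  — Q cannot continue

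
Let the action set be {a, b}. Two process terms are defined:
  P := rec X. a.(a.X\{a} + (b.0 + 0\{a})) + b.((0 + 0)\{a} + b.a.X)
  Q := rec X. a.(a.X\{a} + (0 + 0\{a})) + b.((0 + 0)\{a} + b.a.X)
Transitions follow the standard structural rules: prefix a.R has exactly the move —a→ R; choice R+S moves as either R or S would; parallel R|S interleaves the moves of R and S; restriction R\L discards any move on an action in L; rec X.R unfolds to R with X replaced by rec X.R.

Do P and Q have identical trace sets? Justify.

NO — witness ⟨ab⟩

Reachable graph of P (8 states):
  u0 = rec X. a.(a.X\{a} + (b.0 + 0\{a})) + b.((0 + 0)\{a} + b.a.X) | -a-> u1, -b-> u2
  u1 = a.(rec X. a.(a.X\{a} + (b.0 + 0\{a})) + b.((0 + 0)\{a} + b.a.X))\{a} + (b.0 + 0\{a}) | -a-> u3, -b-> u4
  u2 = (0 + 0)\{a} + b.a.(rec X. a.(a.X\{a} + (b.0 + 0\{a})) + b.((0 + 0)\{a} + b.a.X)) | -b-> u5
  u3 = (rec X. a.(a.X\{a} + (b.0 + 0\{a})) + b.((0 + 0)\{a} + b.a.X))\{a} | -b-> u6
  u4 = 0 | ·
  u5 = a.(rec X. a.(a.X\{a} + (b.0 + 0\{a})) + b.((0 + 0)\{a} + b.a.X)) | -a-> u0
  u6 = ((0 + 0)\{a} + b.a.(rec X. a.(a.X\{a} + (b.0 + 0\{a})) + b.((0 + 0)\{a} + b.a.X)))\{a} | -b-> u7
  u7 = (a.(rec X. a.(a.X\{a} + (b.0 + 0\{a})) + b.((0 + 0)\{a} + b.a.X)))\{a} | ·
Reachable graph of Q (7 states):
  v0 = rec X. a.(a.X\{a} + (0 + 0\{a})) + b.((0 + 0)\{a} + b.a.X) | -a-> v1, -b-> v2
  v1 = a.(rec X. a.(a.X\{a} + (0 + 0\{a})) + b.((0 + 0)\{a} + b.a.X))\{a} + (0 + 0\{a}) | -a-> v3
  v2 = (0 + 0)\{a} + b.a.(rec X. a.(a.X\{a} + (0 + 0\{a})) + b.((0 + 0)\{a} + b.a.X)) | -b-> v4
  v3 = (rec X. a.(a.X\{a} + (0 + 0\{a})) + b.((0 + 0)\{a} + b.a.X))\{a} | -b-> v5
  v4 = a.(rec X. a.(a.X\{a} + (0 + 0\{a})) + b.((0 + 0)\{a} + b.a.X)) | -a-> v0
  v5 = ((0 + 0)\{a} + b.a.(rec X. a.(a.X\{a} + (0 + 0\{a})) + b.((0 + 0)\{a} + b.a.X)))\{a} | -b-> v6
  v6 = (a.(rec X. a.(a.X\{a} + (0 + 0\{a})) + b.((0 + 0)\{a} + b.a.X)))\{a} | ·
Executing ab from P (initial set {u0}):
  after a @ step 1: {u1}
  after b @ step 2: {u4}
  — P admits the full trace.
Executing ab from Q (initial set {v0}):
  after a @ step 1: {v1}
  after b @ step 2: ∅  — Q cannot continue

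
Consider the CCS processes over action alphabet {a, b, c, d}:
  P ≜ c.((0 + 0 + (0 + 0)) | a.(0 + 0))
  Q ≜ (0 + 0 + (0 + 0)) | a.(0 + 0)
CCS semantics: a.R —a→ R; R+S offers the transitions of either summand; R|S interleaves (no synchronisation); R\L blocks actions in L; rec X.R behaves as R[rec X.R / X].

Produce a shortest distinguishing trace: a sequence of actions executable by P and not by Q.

LTS(P): 3 reachable states
  u0 = c.((0 + 0 + (0 + 0)) | a.(0 + 0)) ⊢ ··c··> u1
  u1 = (0 + 0 + (0 + 0)) | a.(0 + 0) ⊢ ··a··> u2
  u2 = (0 + 0 + (0 + 0)) | (0 + 0) ⊢ deadlocked
LTS(Q): 2 reachable states
  v0 = (0 + 0 + (0 + 0)) | a.(0 + 0) ⊢ ··a··> v1
  v1 = (0 + 0 + (0 + 0)) | (0 + 0) ⊢ deadlocked
Run σ = ⟨c⟩ on P: start {u0}
  [1] c ⇒ {u1}
  P completes σ.
Run σ = ⟨c⟩ on Q: start {v0}
  [1] c ⇒ ∅ (Q stuck)

c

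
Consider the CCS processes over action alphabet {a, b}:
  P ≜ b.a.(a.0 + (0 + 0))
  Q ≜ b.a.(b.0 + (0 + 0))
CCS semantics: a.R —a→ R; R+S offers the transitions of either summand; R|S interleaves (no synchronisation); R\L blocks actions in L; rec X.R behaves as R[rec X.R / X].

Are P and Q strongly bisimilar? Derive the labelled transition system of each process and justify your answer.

LTS(P): 4 reachable states
  m0 = b.a.(a.0 + (0 + 0)) :: -b-> m1
  m1 = a.(a.0 + (0 + 0)) :: -a-> m2
  m2 = a.0 + (0 + 0) :: -a-> m3
  m3 = 0 :: (no moves)
LTS(Q): 4 reachable states
  n0 = b.a.(b.0 + (0 + 0)) :: -b-> n1
  n1 = a.(b.0 + (0 + 0)) :: -a-> n2
  n2 = b.0 + (0 + 0) :: -b-> n3
  n3 = 0 :: (no moves)
Partition-refinement fixed point:
  B0 = {m0}
  B1 = {m1}
  B2 = {m2}
  B3 = {m3, n3}
  B4 = {n0}
  B5 = {n1}
  B6 = {n2}
m0 ∈ B0, n0 ∈ B4 → different blocks

NO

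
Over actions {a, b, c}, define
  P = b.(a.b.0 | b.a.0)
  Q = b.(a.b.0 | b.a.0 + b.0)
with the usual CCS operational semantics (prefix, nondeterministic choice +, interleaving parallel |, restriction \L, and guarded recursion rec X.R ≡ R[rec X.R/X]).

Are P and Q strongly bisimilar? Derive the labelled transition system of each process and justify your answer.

P's transition system — 10 states:
  m0 = b.(a.b.0 | b.a.0) | -b-> m1
  m1 = a.b.0 | b.a.0 | -a-> m2, -b-> m3
  m2 = b.0 | b.a.0 | -b-> m4, -b-> m5
  m3 = a.b.0 | a.0 | -a-> m5, -a-> m6
  m4 = 0 | b.a.0 | -b-> m7
  m5 = b.0 | a.0 | -a-> m8, -b-> m7
  m6 = a.b.0 | 0 | -a-> m8
  m7 = 0 | a.0 | -a-> m9
  m8 = b.0 | 0 | -b-> m9
  m9 = 0 | 0 | ·
Q's transition system — 11 states:
  n0 = b.(a.b.0 | b.a.0 + b.0) | -b-> n1
  n1 = a.b.0 | b.a.0 + b.0 | -a-> n2, -b-> n3, -b-> n4
  n2 = b.0 | b.a.0 | -b-> n5, -b-> n6
  n3 = 0 | ·
  n4 = a.b.0 | a.0 | -a-> n6, -a-> n7
  n5 = 0 | b.a.0 | -b-> n8
  n6 = b.0 | a.0 | -a-> n9, -b-> n8
  n7 = a.b.0 | 0 | -a-> n9
  n8 = 0 | a.0 | -a-> n10
  n9 = b.0 | 0 | -b-> n10
  n10 = 0 | 0 | ·
Partition-refinement fixed point:
  B0 = {m0}
  B1 = {m1}
  B2 = {m3, n4}
  B3 = {m5, n6}
  B4 = {m7, n8}
  B5 = {m9, n10, n3}
  B6 = {m8, n9}
  B7 = {m6, n7}
  B8 = {m2, n2}
  B9 = {m4, n5}
  B10 = {n0}
  B11 = {n1}
m0 ∈ B0, n0 ∈ B10 → different blocks

NO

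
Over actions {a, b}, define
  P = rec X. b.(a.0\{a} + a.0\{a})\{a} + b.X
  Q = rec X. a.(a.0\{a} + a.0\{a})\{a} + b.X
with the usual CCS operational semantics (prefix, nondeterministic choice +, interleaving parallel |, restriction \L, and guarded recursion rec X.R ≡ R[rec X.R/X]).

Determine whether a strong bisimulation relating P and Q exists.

not bisimilar

P's transition system — 2 states:
  s0 = rec X. b.(a.0\{a} + a.0\{a})\{a} + b.X has moves =b=> s0, =b=> s1
  s1 = (a.0\{a} + a.0\{a})\{a} has moves ·
Q's transition system — 2 states:
  t0 = rec X. a.(a.0\{a} + a.0\{a})\{a} + b.X has moves =a=> t1, =b=> t0
  t1 = (a.0\{a} + a.0\{a})\{a} has moves ·
Bisimilarity quotient blocks:
  B0 = {s0}
  B1 = {s1, t1}
  B2 = {t0}
s0 ∈ B0, t0 ∈ B2 → different blocks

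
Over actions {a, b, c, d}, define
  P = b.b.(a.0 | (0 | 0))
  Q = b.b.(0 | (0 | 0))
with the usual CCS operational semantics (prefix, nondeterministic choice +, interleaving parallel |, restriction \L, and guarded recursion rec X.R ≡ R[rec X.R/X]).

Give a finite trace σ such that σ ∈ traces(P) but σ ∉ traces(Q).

bba

P's transition system — 4 states:
  u0 = b.b.(a.0 | (0 | 0)) has moves ··b··> u1
  u1 = b.(a.0 | (0 | 0)) has moves ··b··> u2
  u2 = a.0 | (0 | 0) has moves ··a··> u3
  u3 = 0 | (0 | 0) has moves deadlocked
Q's transition system — 3 states:
  v0 = b.b.(0 | (0 | 0)) has moves ··b··> v1
  v1 = b.(0 | (0 | 0)) has moves ··b··> v2
  v2 = 0 | (0 | 0) has moves deadlocked
Run σ = ⟨bba⟩ on P: start {u0}
  step 1 (b): {u1}
  step 2 (b): {u2}
  step 3 (a): {u3}
  ✓ P
Run σ = ⟨bba⟩ on Q: start {v0}
  step 1 (b): {v1}
  step 2 (b): {v2}
  step 3 (a): ∅ (Q stuck)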